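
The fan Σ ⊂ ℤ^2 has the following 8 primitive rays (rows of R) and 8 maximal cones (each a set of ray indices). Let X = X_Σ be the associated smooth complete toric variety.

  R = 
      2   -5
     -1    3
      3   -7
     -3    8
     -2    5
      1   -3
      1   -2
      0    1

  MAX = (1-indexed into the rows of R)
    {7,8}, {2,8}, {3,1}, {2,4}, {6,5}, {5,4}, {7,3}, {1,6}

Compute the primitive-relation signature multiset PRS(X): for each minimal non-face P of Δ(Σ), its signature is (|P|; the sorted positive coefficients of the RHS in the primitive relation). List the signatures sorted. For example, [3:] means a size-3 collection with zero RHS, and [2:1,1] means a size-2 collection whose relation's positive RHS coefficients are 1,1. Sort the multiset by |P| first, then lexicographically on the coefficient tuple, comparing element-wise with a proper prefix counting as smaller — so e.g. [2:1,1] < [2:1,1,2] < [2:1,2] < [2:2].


Δ(Σ) — 8 vertices, 20 min non-faces:

  P={1,5}:  v_{1} + v_{5} = 0  →  sig = [2:]
  P={2,6}:  v_{2} + v_{6} = 0  →  sig = [2:]
  P={1,2}:  v_{1} + v_{2} = v_{7}  →  sig = [2:1]
  P={1,4}:  v_{1} + v_{4} = v_{2}  →  sig = [2:1]
  P={1,7}:  v_{1} + v_{7} = v_{3}  →  sig = [2:1]
  P={2,5}:  v_{2} + v_{5} = v_{4}  →  sig = [2:1]
  P={2,7}:  v_{2} + v_{7} = v_{8}  →  sig = [2:1]
  P={3,4}:  v_{3} + v_{4} = v_{8}  →  sig = [2:1]
  P={3,5}:  v_{3} + v_{5} = v_{7}  →  sig = [2:1]
  P={4,6}:  v_{4} + v_{6} = v_{5}  →  sig = [2:1]
  P={5,7}:  v_{5} + v_{7} = v_{2}  →  sig = [2:1]
  P={6,7}:  v_{6} + v_{7} = v_{1}  →  sig = [2:1]
  P={6,8}:  v_{6} + v_{8} = v_{7}  →  sig = [2:1]
  P={1,8}:  v_{1} + v_{8} = 2·v_{7}  →  sig = [2:2]
  P={2,3}:  v_{2} + v_{3} = 2·v_{7}  →  sig = [2:2]
  P={3,6}:  v_{3} + v_{6} = 2·v_{1}  →  sig = [2:2]
  P={4,7}:  v_{4} + v_{7} = 2·v_{2}  →  sig = [2:2]
  P={5,8}:  v_{5} + v_{8} = 2·v_{2}  →  sig = [2:2]
  P={3,8}:  v_{3} + v_{8} = 3·v_{7}  →  sig = [2:3]
  P={4,8}:  v_{4} + v_{8} = 3·v_{2}  →  sig = [2:3]

so the primitive-relation signature multiset is
    [2:]
    [2:]
    [2:1]
    [2:1]
    [2:1]
    [2:1]
    [2:1]
    [2:1]
    [2:1]
    [2:1]
    [2:1]
    [2:1]
    [2:1]
    [2:2]
    [2:2]
    [2:2]
    [2:2]
    [2:2]
    [2:3]
    [2:3]


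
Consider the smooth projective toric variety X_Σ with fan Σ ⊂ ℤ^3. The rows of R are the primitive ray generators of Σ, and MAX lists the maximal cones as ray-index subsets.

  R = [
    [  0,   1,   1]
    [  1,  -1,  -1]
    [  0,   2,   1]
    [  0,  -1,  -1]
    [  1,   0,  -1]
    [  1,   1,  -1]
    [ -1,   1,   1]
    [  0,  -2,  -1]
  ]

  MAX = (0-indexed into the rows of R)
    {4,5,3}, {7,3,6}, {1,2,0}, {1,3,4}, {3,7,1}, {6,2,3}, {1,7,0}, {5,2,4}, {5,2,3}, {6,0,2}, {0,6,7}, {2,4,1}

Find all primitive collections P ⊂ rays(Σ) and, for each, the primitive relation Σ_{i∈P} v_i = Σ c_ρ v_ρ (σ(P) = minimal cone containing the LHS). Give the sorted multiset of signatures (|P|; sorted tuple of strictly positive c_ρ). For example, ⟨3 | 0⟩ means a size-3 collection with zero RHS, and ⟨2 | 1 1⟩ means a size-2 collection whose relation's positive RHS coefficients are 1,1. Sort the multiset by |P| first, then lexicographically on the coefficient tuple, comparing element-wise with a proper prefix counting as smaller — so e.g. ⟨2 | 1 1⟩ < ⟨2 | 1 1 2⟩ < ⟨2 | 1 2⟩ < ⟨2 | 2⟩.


Minimal non-faces — 12 found among 8 rays, 12 max cones:

  P = {0,3}:  v_{0} + v_{3} = 0  →  sig = ⟨2 | 0⟩
  P = {1,6}:  v_{1} + v_{6} = 0  →  sig = ⟨2 | 0⟩
  P = {2,7}:  v_{2} + v_{7} = 0  →  sig = ⟨2 | 0⟩
  P = {0,4}:  v_{0} + v_{4} = v_{1} + v_{2}  →  sig = ⟨2 | 1 1⟩
  P = {0,5}:  v_{0} + v_{5} = v_{2} + v_{4}  →  sig = ⟨2 | 1 1⟩
  P = {4,6}:  v_{4} + v_{6} = v_{2} + v_{3}  →  sig = ⟨2 | 1 1⟩
  P = {4,7}:  v_{4} + v_{7} = v_{1} + v_{3}  →  sig = ⟨2 | 1 1⟩
  P = {5,7}:  v_{5} + v_{7} = v_{3} + v_{4}  →  sig = ⟨2 | 1 1⟩
  P = {1,5}:  v_{1} + v_{5} = 2·v_{4}  →  sig = ⟨2 | 2⟩
  P = {5,6}:  v_{5} + v_{6} = 2·v_{2} + 2·v_{3}  →  sig = ⟨2 | 2 2⟩
  P = {1,2,3}:  v_{1} + v_{2} + v_{3} = v_{4}  →  sig = ⟨3 | 1⟩
  P = {2,3,4}:  v_{2} + v_{3} + v_{4} = v_{5}  →  sig = ⟨3 | 1⟩

Signatures (|P|; sorted positive RHS coefficients), sorted:
    ⟨2 | 0⟩
    ⟨2 | 0⟩
    ⟨2 | 0⟩
    ⟨2 | 1 1⟩
    ⟨2 | 1 1⟩
    ⟨2 | 1 1⟩
    ⟨2 | 1 1⟩
    ⟨2 | 1 1⟩
    ⟨2 | 2⟩
    ⟨2 | 2 2⟩
    ⟨3 | 1⟩
    ⟨3 | 1⟩


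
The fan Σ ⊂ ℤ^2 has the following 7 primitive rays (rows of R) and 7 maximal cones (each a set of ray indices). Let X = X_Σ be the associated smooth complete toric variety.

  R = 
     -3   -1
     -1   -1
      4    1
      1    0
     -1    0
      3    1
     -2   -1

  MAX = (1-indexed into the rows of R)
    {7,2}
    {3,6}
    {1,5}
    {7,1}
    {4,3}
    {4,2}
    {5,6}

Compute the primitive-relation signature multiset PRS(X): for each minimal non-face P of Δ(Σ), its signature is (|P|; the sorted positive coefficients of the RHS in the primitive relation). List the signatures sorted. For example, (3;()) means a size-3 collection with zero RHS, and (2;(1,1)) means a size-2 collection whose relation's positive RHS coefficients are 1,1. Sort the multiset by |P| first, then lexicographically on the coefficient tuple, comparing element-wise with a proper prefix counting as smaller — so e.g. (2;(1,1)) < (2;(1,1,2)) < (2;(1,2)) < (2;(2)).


Minimal non-faces — 14 found among 7 rays, 7 max cones:

  P={1,6}:  v_{1} + v_{6} = 0 — sig = (2;())
  P={4,5}:  v_{4} + v_{5} = 0 — sig = (2;())
  P={1,3}:  v_{1} + v_{3} = v_{4} — sig = (2;(1))
  P={1,4}:  v_{1} + v_{4} = v_{7} — sig = (2;(1))
  P={2,5}:  v_{2} + v_{5} = v_{7} — sig = (2;(1))
  P={3,5}:  v_{3} + v_{5} = v_{6} — sig = (2;(1))
  P={4,6}:  v_{4} + v_{6} = v_{3} — sig = (2;(1))
  P={4,7}:  v_{4} + v_{7} = v_{2} — sig = (2;(1))
  P={5,7}:  v_{5} + v_{7} = v_{1} — sig = (2;(1))
  P={6,7}:  v_{6} + v_{7} = v_{4} — sig = (2;(1))
  P={1,2}:  v_{1} + v_{2} = 2·v_{7} — sig = (2;(2))
  P={2,6}:  v_{2} + v_{6} = 2·v_{4} — sig = (2;(2))
  P={3,7}:  v_{3} + v_{7} = 2·v_{4} — sig = (2;(2))
  P={2,3}:  v_{2} + v_{3} = 3·v_{4} — sig = (2;(3))

so the primitive-relation signature multiset is
[(2;()), (2;()), (2;(1)), (2;(1)), (2;(1)), (2;(1)), (2;(1)), (2;(1)), (2;(1)), (2;(1)), (2;(2)), (2;(2)), (2;(2)), (2;(3))]


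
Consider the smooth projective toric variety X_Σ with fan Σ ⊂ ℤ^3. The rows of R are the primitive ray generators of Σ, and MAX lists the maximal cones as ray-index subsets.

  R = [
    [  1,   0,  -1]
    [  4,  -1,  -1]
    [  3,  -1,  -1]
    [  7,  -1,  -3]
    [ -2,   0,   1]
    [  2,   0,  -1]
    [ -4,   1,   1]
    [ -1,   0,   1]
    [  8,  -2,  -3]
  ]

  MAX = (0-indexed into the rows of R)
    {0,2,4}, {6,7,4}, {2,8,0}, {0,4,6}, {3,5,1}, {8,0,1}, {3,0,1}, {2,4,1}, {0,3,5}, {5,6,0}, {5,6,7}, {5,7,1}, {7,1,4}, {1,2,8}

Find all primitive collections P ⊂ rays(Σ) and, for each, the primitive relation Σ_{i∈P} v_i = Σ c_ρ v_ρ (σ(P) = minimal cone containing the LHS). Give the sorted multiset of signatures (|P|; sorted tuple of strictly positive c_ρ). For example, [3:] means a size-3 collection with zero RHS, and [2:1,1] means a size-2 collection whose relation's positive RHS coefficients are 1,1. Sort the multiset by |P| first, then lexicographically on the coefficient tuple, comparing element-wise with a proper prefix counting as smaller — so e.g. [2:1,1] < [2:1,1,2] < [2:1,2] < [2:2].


|primitive collections| = 18. Relations:

  • {0,7}:  v_{0} + v_{7} = 0 — sig = [2:]
  • {1,6}:  v_{1} + v_{6} = 0 — sig = [2:]
  • {4,5}:  v_{4} + v_{5} = 0 — sig = [2:]
  • {2,5}:  v_{2} + v_{5} = v_{0} + v_{1} — sig = [2:1,1]
  • {2,6}:  v_{2} + v_{6} = v_{0} + v_{4} — sig = [2:1,1]
  • {2,7}:  v_{2} + v_{7} = v_{1} + v_{4} — sig = [2:1,1]
  • {3,4}:  v_{3} + v_{4} = v_{0} + v_{1} — sig = [2:1,1]
  • {3,6}:  v_{3} + v_{6} = v_{0} + v_{5} — sig = [2:1,1]
  • {3,7}:  v_{3} + v_{7} = v_{1} + v_{5} — sig = [2:1,1]
  • {6,8}:  v_{6} + v_{8} = v_{0} + v_{2} — sig = [2:1,1]
  • {7,8}:  v_{7} + v_{8} = v_{1} + v_{2} — sig = [2:1,1]
  • {4,8}:  v_{4} + v_{8} = 2·v_{2} — sig = [2:2]
  • {2,3}:  v_{2} + v_{3} = 2·v_{0} + 2·v_{1} — sig = [2:2,2]
  • {5,8}:  v_{5} + v_{8} = 2·v_{0} + 2·v_{1} — sig = [2:2,2]
  • {3,8}:  v_{3} + v_{8} = 3·v_{0} + 3·v_{1} — sig = [2:3,3]
  • {0,1,2}:  v_{0} + v_{1} + v_{2} = v_{8} — sig = [3:1]
  • {0,1,4}:  v_{0} + v_{1} + v_{4} = v_{2} — sig = [3:1]
  • {0,1,5}:  v_{0} + v_{1} + v_{5} = v_{3} — sig = [3:1]

Hence PRS(X_Σ) =
[[2:], [2:], [2:], [2:1,1], [2:1,1], [2:1,1], [2:1,1], [2:1,1], [2:1,1], [2:1,1], [2:1,1], [2:2], [2:2,2], [2:2,2], [2:3,3], [3:1], [3:1], [3:1]]


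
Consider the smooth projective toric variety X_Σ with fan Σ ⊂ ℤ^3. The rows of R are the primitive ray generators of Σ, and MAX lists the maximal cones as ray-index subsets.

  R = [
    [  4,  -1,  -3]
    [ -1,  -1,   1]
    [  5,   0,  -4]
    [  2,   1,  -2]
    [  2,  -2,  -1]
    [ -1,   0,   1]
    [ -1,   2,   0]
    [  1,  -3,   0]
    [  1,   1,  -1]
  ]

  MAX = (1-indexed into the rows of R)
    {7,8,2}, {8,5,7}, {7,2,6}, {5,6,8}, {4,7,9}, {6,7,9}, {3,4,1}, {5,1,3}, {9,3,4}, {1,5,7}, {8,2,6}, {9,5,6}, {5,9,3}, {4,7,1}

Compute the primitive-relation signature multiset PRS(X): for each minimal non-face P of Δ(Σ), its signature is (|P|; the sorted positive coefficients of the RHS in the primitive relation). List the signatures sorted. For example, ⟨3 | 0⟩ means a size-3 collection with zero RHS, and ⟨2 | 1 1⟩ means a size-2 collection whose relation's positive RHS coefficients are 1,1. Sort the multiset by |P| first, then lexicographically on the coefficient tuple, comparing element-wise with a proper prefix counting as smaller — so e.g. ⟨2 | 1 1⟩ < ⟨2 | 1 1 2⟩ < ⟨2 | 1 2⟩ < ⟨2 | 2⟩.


Minimal non-faces — 18 found among 9 rays, 14 max cones:

  {2,9}:  v_{2} + v_{9} = 0  ⟹  sig = ⟨2 | 0⟩
  {1,9}:  v_{1} + v_{9} = v_{3}  ⟹  sig = ⟨2 | 1⟩
  {2,3}:  v_{2} + v_{3} = v_{1}  ⟹  sig = ⟨2 | 1⟩
  {2,5}:  v_{2} + v_{5} = v_{8}  ⟹  sig = ⟨2 | 1⟩
  {4,5}:  v_{4} + v_{5} = v_{1}  ⟹  sig = ⟨2 | 1⟩
  {4,6}:  v_{4} + v_{6} = v_{9}  ⟹  sig = ⟨2 | 1⟩
  {8,9}:  v_{8} + v_{9} = v_{5}  ⟹  sig = ⟨2 | 1⟩
  {1,6}:  v_{1} + v_{6} = v_{5} + v_{9}  ⟹  sig = ⟨2 | 1 1⟩
  {2,4}:  v_{2} + v_{4} = v_{5} + v_{7}  ⟹  sig = ⟨2 | 1 1⟩
  {3,8}:  v_{3} + v_{8} = v_{1} + v_{5}  ⟹  sig = ⟨2 | 1 1⟩
  {1,2}:  v_{1} + v_{2} = 2·v_{5} + v_{7}  ⟹  sig = ⟨2 | 1 2⟩
  {3,6}:  v_{3} + v_{6} = v_{5} + 2·v_{9}  ⟹  sig = ⟨2 | 1 2⟩
  {4,8}:  v_{4} + v_{8} = 2·v_{5} + v_{7}  ⟹  sig = ⟨2 | 1 2⟩
  {1,8}:  v_{1} + v_{8} = 3·v_{5} + v_{7}  ⟹  sig = ⟨2 | 1 3⟩
  {3,7}:  v_{3} + v_{7} = 2·v_{4}  ⟹  sig = ⟨2 | 2⟩
  {5,6,7}:  v_{5} + v_{6} + v_{7} = 0  ⟹  sig = ⟨3 | 0⟩
  {5,7,9}:  v_{5} + v_{7} + v_{9} = v_{4}  ⟹  sig = ⟨3 | 1⟩
  {6,7,8}:  v_{6} + v_{7} + v_{8} = v_{2}  ⟹  sig = ⟨3 | 1⟩

Hence PRS(X_Σ) =
[⟨2 | 0⟩, ⟨2 | 1⟩, ⟨2 | 1⟩, ⟨2 | 1⟩, ⟨2 | 1⟩, ⟨2 | 1⟩, ⟨2 | 1⟩, ⟨2 | 1 1⟩, ⟨2 | 1 1⟩, ⟨2 | 1 1⟩, ⟨2 | 1 2⟩, ⟨2 | 1 2⟩, ⟨2 | 1 2⟩, ⟨2 | 1 3⟩, ⟨2 | 2⟩, ⟨3 | 0⟩, ⟨3 | 1⟩, ⟨3 | 1⟩]


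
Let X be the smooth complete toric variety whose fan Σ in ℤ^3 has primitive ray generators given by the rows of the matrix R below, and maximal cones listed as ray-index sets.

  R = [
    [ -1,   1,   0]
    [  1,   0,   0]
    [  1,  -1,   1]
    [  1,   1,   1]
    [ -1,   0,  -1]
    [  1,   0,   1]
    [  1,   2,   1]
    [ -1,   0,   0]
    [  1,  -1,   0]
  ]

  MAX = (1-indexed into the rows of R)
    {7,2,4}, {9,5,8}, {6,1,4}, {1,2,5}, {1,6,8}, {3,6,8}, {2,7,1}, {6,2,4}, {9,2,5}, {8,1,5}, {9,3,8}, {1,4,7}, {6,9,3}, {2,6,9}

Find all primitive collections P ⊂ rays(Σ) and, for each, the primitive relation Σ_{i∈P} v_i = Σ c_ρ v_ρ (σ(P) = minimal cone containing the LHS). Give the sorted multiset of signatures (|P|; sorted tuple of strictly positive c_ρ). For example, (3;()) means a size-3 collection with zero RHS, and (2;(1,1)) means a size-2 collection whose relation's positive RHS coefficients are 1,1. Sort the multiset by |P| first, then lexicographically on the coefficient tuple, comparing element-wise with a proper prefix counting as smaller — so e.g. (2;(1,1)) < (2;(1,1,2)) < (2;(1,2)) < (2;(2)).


Primitive collections (18):

  P = {1,9}:  v_{1} + v_{9} = 0  ⟹  sig = (2;())
  P = {2,8}:  v_{2} + v_{8} = 0  ⟹  sig = (2;())
  P = {5,6}:  v_{5} + v_{6} = 0  ⟹  sig = (2;())
  P = {1,3}:  v_{1} + v_{3} = v_{6} + v_{8}  ⟹  sig = (2;(1,1))
  P = {2,3}:  v_{2} + v_{3} = v_{6} + v_{9}  ⟹  sig = (2;(1,1))
  P = {3,5}:  v_{3} + v_{5} = v_{8} + v_{9}  ⟹  sig = (2;(1,1))
  P = {3,7}:  v_{3} + v_{7} = v_{4} + v_{6}  ⟹  sig = (2;(1,1))
  P = {4,5}:  v_{4} + v_{5} = v_{1} + v_{2}  ⟹  sig = (2;(1,1))
  P = {4,8}:  v_{4} + v_{8} = v_{1} + v_{6}  ⟹  sig = (2;(1,1))
  P = {4,9}:  v_{4} + v_{9} = v_{2} + v_{6}  ⟹  sig = (2;(1,1))
  P = {7,8}:  v_{7} + v_{8} = v_{1} + v_{4}  ⟹  sig = (2;(1,1))
  P = {7,9}:  v_{7} + v_{9} = v_{2} + v_{4}  ⟹  sig = (2;(1,1))
  P = {3,4}:  v_{3} + v_{4} = 2·v_{6}  ⟹  sig = (2;(2))
  P = {6,7}:  v_{6} + v_{7} = 2·v_{4}  ⟹  sig = (2;(2))
  P = {5,7}:  v_{5} + v_{7} = 2·v_{1} + 2·v_{2}  ⟹  sig = (2;(2,2))
  P = {1,2,4}:  v_{1} + v_{2} + v_{4} = v_{7}  ⟹  sig = (3;(1))
  P = {1,2,6}:  v_{1} + v_{2} + v_{6} = v_{4}  ⟹  sig = (3;(1))
  P = {6,8,9}:  v_{6} + v_{8} + v_{9} = v_{3}  ⟹  sig = (3;(1))

Signatures (|P|; sorted positive RHS coefficients), sorted:
    (2;())
    (2;())
    (2;())
    (2;(1,1))
    (2;(1,1))
    (2;(1,1))
    (2;(1,1))
    (2;(1,1))
    (2;(1,1))
    (2;(1,1))
    (2;(1,1))
    (2;(1,1))
    (2;(2))
    (2;(2))
    (2;(2,2))
    (3;(1))
    (3;(1))
    (3;(1))


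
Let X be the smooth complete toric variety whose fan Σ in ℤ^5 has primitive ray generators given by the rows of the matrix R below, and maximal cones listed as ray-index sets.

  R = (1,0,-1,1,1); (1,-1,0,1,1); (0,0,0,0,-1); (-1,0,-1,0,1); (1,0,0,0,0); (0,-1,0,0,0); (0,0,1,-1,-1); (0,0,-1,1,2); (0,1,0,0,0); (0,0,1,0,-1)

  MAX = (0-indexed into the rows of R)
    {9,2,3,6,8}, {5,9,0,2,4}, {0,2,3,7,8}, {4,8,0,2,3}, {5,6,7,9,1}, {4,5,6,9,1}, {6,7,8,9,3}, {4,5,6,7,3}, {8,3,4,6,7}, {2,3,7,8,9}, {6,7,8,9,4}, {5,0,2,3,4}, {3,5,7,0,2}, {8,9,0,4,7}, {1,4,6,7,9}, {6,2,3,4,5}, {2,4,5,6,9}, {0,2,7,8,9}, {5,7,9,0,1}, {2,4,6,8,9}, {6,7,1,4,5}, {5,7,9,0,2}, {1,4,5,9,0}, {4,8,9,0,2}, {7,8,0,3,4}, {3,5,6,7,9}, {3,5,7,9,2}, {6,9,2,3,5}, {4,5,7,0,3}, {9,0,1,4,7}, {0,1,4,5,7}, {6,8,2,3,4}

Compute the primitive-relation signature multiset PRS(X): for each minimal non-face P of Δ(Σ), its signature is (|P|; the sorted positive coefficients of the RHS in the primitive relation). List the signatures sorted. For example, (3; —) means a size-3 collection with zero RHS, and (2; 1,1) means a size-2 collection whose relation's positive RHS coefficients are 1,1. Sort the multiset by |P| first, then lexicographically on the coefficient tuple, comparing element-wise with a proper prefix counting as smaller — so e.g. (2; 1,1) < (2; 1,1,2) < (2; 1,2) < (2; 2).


The 10 primitive collections of Σ (r=10, n=5):

  • {5,8}:  v_{5} + v_{8} = 0  ⟹  sig = (2; —)
  • {0,6}:  v_{0} + v_{6} = v_{4}  ⟹  sig = (2; 1)
  • {1,3}:  v_{1} + v_{3} = v_{5} + v_{7}  ⟹  sig = (2; 1,1)
  • {1,2}:  v_{1} + v_{2} = v_{0} + v_{5} + v_{9}  ⟹  sig = (2; 1,1,1)
  • {1,8}:  v_{1} + v_{8} = v_{4} + v_{7} + v_{9}  ⟹  sig = (2; 1,1,1)
  • {2,6,7}:  v_{2} + v_{6} + v_{7} = 0  ⟹  sig = (3; —)
  • {3,4,9}:  v_{3} + v_{4} + v_{9} = 0  ⟹  sig = (3; —)
  • {2,4,7}:  v_{2} + v_{4} + v_{7} = v_{0}  ⟹  sig = (3; 1)
  • {0,3,9}:  v_{0} + v_{3} + v_{9} = v_{2} + v_{7}  ⟹  sig = (3; 1,1)
  • {4,5,7,9}:  v_{4} + v_{5} + v_{7} + v_{9} = v_{1}  ⟹  sig = (4; 1)

Hence PRS(X_Σ) =
    |P|=2: 5 collections, coeffs (), (1), (1,1), (1,1,1), (1,1,1)
    |P|=3: 4 collections, coeffs (), (), (1), (1,1)
    |P|=4: 1 collection, coeffs (1)


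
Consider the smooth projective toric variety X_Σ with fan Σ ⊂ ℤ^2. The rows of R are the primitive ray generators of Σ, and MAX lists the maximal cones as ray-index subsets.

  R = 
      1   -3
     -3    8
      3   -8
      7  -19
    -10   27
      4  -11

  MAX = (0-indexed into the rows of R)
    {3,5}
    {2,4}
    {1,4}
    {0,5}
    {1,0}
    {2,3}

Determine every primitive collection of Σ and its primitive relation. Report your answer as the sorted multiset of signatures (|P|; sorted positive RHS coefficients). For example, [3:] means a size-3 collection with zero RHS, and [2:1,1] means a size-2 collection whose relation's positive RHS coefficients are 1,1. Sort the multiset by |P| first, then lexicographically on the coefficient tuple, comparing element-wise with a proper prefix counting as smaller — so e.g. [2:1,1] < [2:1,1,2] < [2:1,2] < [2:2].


The 9 primitive collections of Σ (r=6, n=2):

  P={1,2}:  v_{1} + v_{2} = 0  ⇒ sig = [2:]
  P={0,2}:  v_{0} + v_{2} = v_{5}  ⇒ sig = [2:1]
  P={1,3}:  v_{1} + v_{3} = v_{5}  ⇒ sig = [2:1]
  P={1,5}:  v_{1} + v_{5} = v_{0}  ⇒ sig = [2:1]
  P={2,5}:  v_{2} + v_{5} = v_{3}  ⇒ sig = [2:1]
  P={3,4}:  v_{3} + v_{4} = v_{1}  ⇒ sig = [2:1]
  P={0,3}:  v_{0} + v_{3} = 2·v_{5}  ⇒ sig = [2:2]
  P={4,5}:  v_{4} + v_{5} = 2·v_{1}  ⇒ sig = [2:2]
  P={0,4}:  v_{0} + v_{4} = 3·v_{1}  ⇒ sig = [2:3]

Signatures (|P|; sorted positive RHS coefficients), sorted:
    [2:]
    [2:1]
    [2:1]
    [2:1]
    [2:1]
    [2:1]
    [2:2]
    [2:2]
    [2:3]


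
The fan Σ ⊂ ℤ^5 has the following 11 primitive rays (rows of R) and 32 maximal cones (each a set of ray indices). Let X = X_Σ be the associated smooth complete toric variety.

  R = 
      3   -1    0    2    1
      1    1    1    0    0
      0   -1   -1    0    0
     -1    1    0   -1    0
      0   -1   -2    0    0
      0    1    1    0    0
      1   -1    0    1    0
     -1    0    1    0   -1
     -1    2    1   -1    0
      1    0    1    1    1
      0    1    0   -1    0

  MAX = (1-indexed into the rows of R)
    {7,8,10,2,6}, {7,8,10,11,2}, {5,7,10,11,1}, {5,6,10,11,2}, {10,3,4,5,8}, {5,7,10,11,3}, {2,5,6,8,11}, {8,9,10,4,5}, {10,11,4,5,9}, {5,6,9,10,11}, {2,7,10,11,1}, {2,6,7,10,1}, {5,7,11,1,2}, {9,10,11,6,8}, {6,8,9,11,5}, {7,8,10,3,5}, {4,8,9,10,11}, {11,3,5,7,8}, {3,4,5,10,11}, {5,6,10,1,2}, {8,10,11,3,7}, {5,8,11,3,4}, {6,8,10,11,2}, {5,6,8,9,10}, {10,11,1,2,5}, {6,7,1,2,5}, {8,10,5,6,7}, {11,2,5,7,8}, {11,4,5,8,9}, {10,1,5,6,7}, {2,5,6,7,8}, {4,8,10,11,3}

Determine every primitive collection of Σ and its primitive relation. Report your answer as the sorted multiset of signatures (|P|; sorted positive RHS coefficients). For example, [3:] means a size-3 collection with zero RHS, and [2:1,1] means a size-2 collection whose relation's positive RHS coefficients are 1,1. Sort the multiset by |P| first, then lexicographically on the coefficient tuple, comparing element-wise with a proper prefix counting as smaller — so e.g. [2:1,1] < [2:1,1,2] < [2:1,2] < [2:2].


Δ(Σ) — 11 vertices, 17 min non-faces:

  • {3,6}:  v_{3} + v_{6} = 0  ⟹  sig = [2:]
  • {4,7}:  v_{4} + v_{7} = 0  ⟹  sig = [2:]
  • {3,9}:  v_{3} + v_{9} = v_{4}  ⟹  sig = [2:1]
  • {4,6}:  v_{4} + v_{6} = v_{9}  ⟹  sig = [2:1]
  • {7,9}:  v_{7} + v_{9} = v_{6}  ⟹  sig = [2:1]
  • {2,3}:  v_{2} + v_{3} = v_{7} + v_{11}  ⟹  sig = [2:1,1]
  • {2,4}:  v_{2} + v_{4} = v_{6} + v_{11}  ⟹  sig = [2:1,1]
  • {1,4}:  v_{1} + v_{4} = v_{2} + v_{5} + v_{10}  ⟹  sig = [2:1,1,1]
  • {1,9}:  v_{1} + v_{9} = v_{2} + v_{5} + v_{6} + v_{10}  ⟹  sig = [2:1,1,1,1]
  • {1,3}:  v_{1} + v_{3} = v_{5} + 2·v_{7} + v_{10} + v_{11}  ⟹  sig = [2:1,1,1,2]
  • {1,8}:  v_{1} + v_{8} = v_{6} + 2·v_{7}  ⟹  sig = [2:1,2]
  • {2,9}:  v_{2} + v_{9} = 2·v_{6} + v_{11}  ⟹  sig = [2:1,2]
  • {6,7,11}:  v_{6} + v_{7} + v_{11} = v_{2}  ⟹  sig = [3:1]
  • {1,6,11}:  v_{1} + v_{6} + v_{11} = 2·v_{2} + v_{5} + v_{10}  ⟹  sig = [3:1,1,2]
  • {5,8,10,11}:  v_{5} + v_{8} + v_{10} + v_{11} = 0  ⟹  sig = [4:]
  • {2,5,7,10}:  v_{2} + v_{5} + v_{7} + v_{10} = v_{1}  ⟹  sig = [4:1]
  • {2,5,8,10}:  v_{2} + v_{5} + v_{8} + v_{10} = v_{6} + v_{7}  ⟹  sig = [4:1,1]

Sorted signature multiset PRS(X):
    |P|=2: 12 collections, coeffs (), (), (1), (1), (1), (1,1), (1,1), (1,1,1), (1,1,1,1), (1,1,1,2), (1,2), (1,2)
    |P|=3: 2 collections, coeffs (1), (1,1,2)
    |P|=4: 3 collections, coeffs (), (1), (1,1)


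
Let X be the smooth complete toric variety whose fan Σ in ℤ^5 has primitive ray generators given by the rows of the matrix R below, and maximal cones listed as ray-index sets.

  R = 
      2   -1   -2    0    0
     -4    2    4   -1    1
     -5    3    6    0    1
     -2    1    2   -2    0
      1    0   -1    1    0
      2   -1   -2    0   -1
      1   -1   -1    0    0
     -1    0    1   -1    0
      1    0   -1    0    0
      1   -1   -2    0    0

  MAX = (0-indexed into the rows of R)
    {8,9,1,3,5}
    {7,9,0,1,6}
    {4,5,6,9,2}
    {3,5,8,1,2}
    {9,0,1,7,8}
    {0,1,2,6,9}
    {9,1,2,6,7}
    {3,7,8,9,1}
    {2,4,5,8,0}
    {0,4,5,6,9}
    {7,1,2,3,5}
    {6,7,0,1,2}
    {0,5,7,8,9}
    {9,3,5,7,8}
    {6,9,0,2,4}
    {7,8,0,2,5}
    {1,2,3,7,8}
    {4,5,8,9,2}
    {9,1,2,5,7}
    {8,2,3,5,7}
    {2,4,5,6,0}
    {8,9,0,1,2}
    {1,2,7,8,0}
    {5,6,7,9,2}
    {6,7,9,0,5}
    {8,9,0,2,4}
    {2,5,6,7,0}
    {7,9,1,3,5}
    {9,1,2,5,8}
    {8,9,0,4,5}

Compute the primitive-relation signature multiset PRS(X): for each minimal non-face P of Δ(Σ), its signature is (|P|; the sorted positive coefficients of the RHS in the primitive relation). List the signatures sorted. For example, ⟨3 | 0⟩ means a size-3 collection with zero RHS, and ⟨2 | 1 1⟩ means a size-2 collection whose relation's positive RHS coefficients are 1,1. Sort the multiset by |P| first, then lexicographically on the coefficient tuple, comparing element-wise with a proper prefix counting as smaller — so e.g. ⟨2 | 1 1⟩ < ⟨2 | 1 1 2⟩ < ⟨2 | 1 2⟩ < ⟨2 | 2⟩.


The 13 primitive collections of Σ (r=10, n=5):

  P={4,7}:  v_{4} + v_{7} = 0 ; sig = ⟨2 | 0⟩
  P={6,8}:  v_{6} + v_{8} = v_{0} ; sig = ⟨2 | 1⟩
  P={1,4}:  v_{1} + v_{4} = v_{2} + v_{8} + v_{9} ; sig = ⟨2 | 1 1 1⟩
  P={3,4}:  v_{3} + v_{4} = v_{1} + v_{5} + v_{8} ; sig = ⟨2 | 1 1 1⟩
  P={3,6}:  v_{3} + v_{6} = 2·v_{7} + v_{8} ; sig = ⟨2 | 1 2⟩
  P={0,3}:  v_{0} + v_{3} = 2·v_{7} + 2·v_{8} ; sig = ⟨2 | 2 2⟩
  P={1,5,6}:  v_{1} + v_{5} + v_{6} = v_{7} ; sig = ⟨3 | 1⟩
  P={0,1,5}:  v_{0} + v_{1} + v_{5} = v_{7} + v_{8} ; sig = ⟨3 | 1 1⟩
  P={2,3,9}:  v_{2} + v_{3} + v_{9} = 2·v_{1} + v_{5} ; sig = ⟨3 | 1 2⟩
  P={0,2,5,9}:  v_{0} + v_{2} + v_{5} + v_{9} = 0 ; sig = ⟨4 | 0⟩
  P={1,5,7,8}:  v_{1} + v_{5} + v_{7} + v_{8} = v_{3} ; sig = ⟨4 | 1⟩
  P={2,7,8,9}:  v_{2} + v_{7} + v_{8} + v_{9} = v_{1} ; sig = ⟨4 | 1⟩
  P={0,2,7,9}:  v_{0} + v_{2} + v_{7} + v_{9} = v_{1} + v_{6} ; sig = ⟨4 | 1 1⟩

Hence PRS(X_Σ) =
[⟨2 | 0⟩, ⟨2 | 1⟩, ⟨2 | 1 1 1⟩, ⟨2 | 1 1 1⟩, ⟨2 | 1 2⟩, ⟨2 | 2 2⟩, ⟨3 | 1⟩, ⟨3 | 1 1⟩, ⟨3 | 1 2⟩, ⟨4 | 0⟩, ⟨4 | 1⟩, ⟨4 | 1⟩, ⟨4 | 1 1⟩]


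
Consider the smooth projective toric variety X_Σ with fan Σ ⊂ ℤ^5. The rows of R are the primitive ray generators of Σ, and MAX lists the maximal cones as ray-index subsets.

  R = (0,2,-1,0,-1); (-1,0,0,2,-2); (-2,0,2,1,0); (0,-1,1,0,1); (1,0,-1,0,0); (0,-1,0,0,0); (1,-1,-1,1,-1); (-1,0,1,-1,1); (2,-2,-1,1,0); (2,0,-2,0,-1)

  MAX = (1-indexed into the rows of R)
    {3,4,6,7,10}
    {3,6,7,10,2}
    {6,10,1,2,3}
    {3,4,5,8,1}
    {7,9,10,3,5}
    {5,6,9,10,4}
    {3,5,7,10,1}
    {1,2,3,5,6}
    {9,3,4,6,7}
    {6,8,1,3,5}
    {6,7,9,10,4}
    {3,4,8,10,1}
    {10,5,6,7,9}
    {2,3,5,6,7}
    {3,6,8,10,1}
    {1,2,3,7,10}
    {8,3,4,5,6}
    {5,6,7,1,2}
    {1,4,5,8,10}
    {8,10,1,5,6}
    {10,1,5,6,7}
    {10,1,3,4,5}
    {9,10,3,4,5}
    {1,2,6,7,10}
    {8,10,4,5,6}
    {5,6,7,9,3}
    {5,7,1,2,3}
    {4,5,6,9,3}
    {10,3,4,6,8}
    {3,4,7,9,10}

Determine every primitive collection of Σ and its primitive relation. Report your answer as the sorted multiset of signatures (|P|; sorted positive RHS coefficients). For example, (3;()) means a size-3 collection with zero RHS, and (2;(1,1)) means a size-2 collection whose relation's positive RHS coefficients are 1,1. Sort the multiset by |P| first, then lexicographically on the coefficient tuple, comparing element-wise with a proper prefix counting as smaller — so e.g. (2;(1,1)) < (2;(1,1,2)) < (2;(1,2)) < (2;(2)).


Minimal non-faces — 14 found among 10 rays, 30 max cones:

  P={7,8}:  v_{7} + v_{8} = v_{6}  →  sig = (2;(1))
  P={2,4}:  v_{2} + v_{4} = v_{3} + v_{7}  →  sig = (2;(1,1))
  P={8,9}:  v_{8} + v_{9} = v_{4} + v_{5} + v_{6}  →  sig = (2;(1,1,1))
  P={1,9}:  v_{1} + v_{9} = v_{3} + 2·v_{5} + v_{10}  →  sig = (2;(1,1,2))
  P={2,8}:  v_{2} + v_{8} = v_{1} + v_{3} + 2·v_{6}  →  sig = (2;(1,1,2))
  P={2,9}:  v_{2} + v_{9} = v_{3} + v_{5} + 2·v_{7}  →  sig = (2;(1,1,2))
  P={1,4,6}:  v_{1} + v_{4} + v_{6} = 0  →  sig = (3;())
  P={4,5,7}:  v_{4} + v_{5} + v_{7} = v_{9}  →  sig = (3;(1))
  P={1,4,7}:  v_{1} + v_{4} + v_{7} = v_{3} + v_{5} + v_{10}  →  sig = (3;(1,1,1))
  P={2,5,10}:  v_{2} + v_{5} + v_{10} = v_{1} + 2·v_{7}  →  sig = (3;(1,2))
  P={3,5,8,10}:  v_{3} + v_{5} + v_{8} + v_{10} = 0  →  sig = (4;())
  P={1,3,6,7}:  v_{1} + v_{3} + v_{6} + v_{7} = v_{2}  →  sig = (4;(1))
  P={3,5,6,10}:  v_{3} + v_{5} + v_{6} + v_{10} = v_{7}  →  sig = (4;(1))
  P={3,6,9,10}:  v_{3} + v_{6} + v_{9} + v_{10} = v_{4} + 2·v_{7}  →  sig = (4;(1,2))

Sorted signature multiset PRS(X):
[(2;(1)), (2;(1,1)), (2;(1,1,1)), (2;(1,1,2)), (2;(1,1,2)), (2;(1,1,2)), (3;()), (3;(1)), (3;(1,1,1)), (3;(1,2)), (4;()), (4;(1)), (4;(1)), (4;(1,2))]


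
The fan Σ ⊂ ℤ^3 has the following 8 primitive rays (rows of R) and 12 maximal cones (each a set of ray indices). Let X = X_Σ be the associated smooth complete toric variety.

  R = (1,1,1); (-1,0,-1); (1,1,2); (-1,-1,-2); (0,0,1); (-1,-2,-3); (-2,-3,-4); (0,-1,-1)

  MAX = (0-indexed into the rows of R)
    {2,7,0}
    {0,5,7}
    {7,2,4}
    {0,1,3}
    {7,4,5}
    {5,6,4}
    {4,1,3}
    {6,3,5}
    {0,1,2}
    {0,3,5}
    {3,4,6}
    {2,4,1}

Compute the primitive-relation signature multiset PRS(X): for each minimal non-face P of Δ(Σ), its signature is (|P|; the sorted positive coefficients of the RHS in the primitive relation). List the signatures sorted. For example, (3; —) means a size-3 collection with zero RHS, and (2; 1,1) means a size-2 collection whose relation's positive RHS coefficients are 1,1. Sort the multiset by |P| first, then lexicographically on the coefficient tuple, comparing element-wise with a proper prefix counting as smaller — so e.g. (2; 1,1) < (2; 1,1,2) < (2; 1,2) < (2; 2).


Primitive collections (11):

  P = {2,3}:  v_{2} + v_{3} = 0  →  sig = (2; —)
  P = {0,4}:  v_{0} + v_{4} = v_{2}  →  sig = (2; 1)
  P = {0,6}:  v_{0} + v_{6} = v_{5}  →  sig = (2; 1)
  P = {1,7}:  v_{1} + v_{7} = v_{3}  →  sig = (2; 1)
  P = {2,5}:  v_{2} + v_{5} = v_{7}  →  sig = (2; 1)
  P = {3,7}:  v_{3} + v_{7} = v_{5}  →  sig = (2; 1)
  P = {2,6}:  v_{2} + v_{6} = v_{4} + v_{5}  →  sig = (2; 1,1)
  P = {6,7}:  v_{6} + v_{7} = v_{4} + 2·v_{5}  →  sig = (2; 1,2)
  P = {1,6}:  v_{1} + v_{6} = 3·v_{3} + v_{4}  →  sig = (2; 1,3)
  P = {1,5}:  v_{1} + v_{5} = 2·v_{3}  →  sig = (2; 2)
  P = {3,4,5}:  v_{3} + v_{4} + v_{5} = v_{6}  →  sig = (3; 1)

Signatures (|P|; sorted positive RHS coefficients), sorted:
    (2; —)
    (2; 1)
    (2; 1)
    (2; 1)
    (2; 1)
    (2; 1)
    (2; 1,1)
    (2; 1,2)
    (2; 1,3)
    (2; 2)
    (3; 1)


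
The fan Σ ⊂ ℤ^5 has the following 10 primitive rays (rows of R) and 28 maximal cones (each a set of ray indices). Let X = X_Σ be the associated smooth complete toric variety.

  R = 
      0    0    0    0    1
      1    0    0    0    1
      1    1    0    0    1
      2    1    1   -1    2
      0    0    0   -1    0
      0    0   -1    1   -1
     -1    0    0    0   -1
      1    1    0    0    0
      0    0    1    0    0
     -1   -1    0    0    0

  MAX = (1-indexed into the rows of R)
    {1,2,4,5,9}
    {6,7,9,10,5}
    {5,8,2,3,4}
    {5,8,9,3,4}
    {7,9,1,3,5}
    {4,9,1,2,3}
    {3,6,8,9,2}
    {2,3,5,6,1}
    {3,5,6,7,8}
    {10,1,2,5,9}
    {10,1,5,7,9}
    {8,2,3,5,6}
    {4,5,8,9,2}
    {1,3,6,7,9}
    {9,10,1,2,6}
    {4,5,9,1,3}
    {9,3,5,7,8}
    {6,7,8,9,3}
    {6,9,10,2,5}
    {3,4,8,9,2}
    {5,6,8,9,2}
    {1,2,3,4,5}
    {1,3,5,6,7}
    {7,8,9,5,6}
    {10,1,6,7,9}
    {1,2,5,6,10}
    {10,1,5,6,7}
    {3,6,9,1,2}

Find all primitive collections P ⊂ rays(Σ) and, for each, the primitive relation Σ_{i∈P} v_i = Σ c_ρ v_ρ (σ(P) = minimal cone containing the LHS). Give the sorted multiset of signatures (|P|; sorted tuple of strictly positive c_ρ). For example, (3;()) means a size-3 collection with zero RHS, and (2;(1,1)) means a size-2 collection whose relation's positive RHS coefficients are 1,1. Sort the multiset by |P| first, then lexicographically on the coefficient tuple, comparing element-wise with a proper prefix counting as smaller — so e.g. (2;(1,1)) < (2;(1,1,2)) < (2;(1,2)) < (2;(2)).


10 minimal non-faces of Δ(Σ) (on 10 rays):

  • {2,7}:  v_{2} + v_{7} = 0  ⟹  sig = (2;())
  • {8,10}:  v_{8} + v_{10} = 0  ⟹  sig = (2;())
  • {1,8}:  v_{1} + v_{8} = v_{3}  ⟹  sig = (2;(1))
  • {3,10}:  v_{3} + v_{10} = v_{1}  ⟹  sig = (2;(1))
  • {4,6}:  v_{4} + v_{6} = v_{2} + v_{8}  ⟹  sig = (2;(1,1))
  • {4,7}:  v_{4} + v_{7} = v_{3} + v_{5} + v_{9}  ⟹  sig = (2;(1,1,1))
  • {4,10}:  v_{4} + v_{10} = v_{1} + v_{2} + v_{5} + v_{9}  ⟹  sig = (2;(1,1,1,1))
  • {1,5,6,9}:  v_{1} + v_{5} + v_{6} + v_{9} = 0  ⟹  sig = (4;())
  • {2,3,5,9}:  v_{2} + v_{3} + v_{5} + v_{9} = v_{4}  ⟹  sig = (4;(1))
  • {3,5,6,9}:  v_{3} + v_{5} + v_{6} + v_{9} = v_{8}  ⟹  sig = (4;(1))

Hence PRS(X_Σ) =
    (2;())
    (2;())
    (2;(1))
    (2;(1))
    (2;(1,1))
    (2;(1,1,1))
    (2;(1,1,1,1))
    (4;())
    (4;(1))
    (4;(1))


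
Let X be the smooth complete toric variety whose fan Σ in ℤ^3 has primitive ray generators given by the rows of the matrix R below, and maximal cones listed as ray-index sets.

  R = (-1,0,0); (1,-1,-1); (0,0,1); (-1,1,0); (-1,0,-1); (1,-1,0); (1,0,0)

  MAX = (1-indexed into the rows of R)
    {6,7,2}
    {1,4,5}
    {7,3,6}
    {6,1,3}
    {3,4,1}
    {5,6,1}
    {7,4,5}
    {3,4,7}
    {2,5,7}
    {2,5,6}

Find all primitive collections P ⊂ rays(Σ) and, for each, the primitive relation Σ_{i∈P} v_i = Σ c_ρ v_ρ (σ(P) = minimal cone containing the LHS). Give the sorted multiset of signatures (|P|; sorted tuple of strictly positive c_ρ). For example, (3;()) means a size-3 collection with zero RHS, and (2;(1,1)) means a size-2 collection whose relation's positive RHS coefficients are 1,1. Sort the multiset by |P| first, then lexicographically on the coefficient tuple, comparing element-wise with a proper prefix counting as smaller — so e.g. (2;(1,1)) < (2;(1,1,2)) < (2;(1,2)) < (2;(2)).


Σ has 7 primitive collections:

  P={1,7}:  v_{1} + v_{7} = 0  →  sig = (2;())
  P={4,6}:  v_{4} + v_{6} = 0  →  sig = (2;())
  P={2,3}:  v_{2} + v_{3} = v_{6}  →  sig = (2;(1))
  P={3,5}:  v_{3} + v_{5} = v_{1}  →  sig = (2;(1))
  P={1,2}:  v_{1} + v_{2} = v_{5} + v_{6}  →  sig = (2;(1,1))
  P={2,4}:  v_{2} + v_{4} = v_{5} + v_{7}  →  sig = (2;(1,1))
  P={5,6,7}:  v_{5} + v_{6} + v_{7} = v_{2}  →  sig = (3;(1))

Signatures (|P|; sorted positive RHS coefficients), sorted:
[(2;()), (2;()), (2;(1)), (2;(1)), (2;(1,1)), (2;(1,1)), (3;(1))]


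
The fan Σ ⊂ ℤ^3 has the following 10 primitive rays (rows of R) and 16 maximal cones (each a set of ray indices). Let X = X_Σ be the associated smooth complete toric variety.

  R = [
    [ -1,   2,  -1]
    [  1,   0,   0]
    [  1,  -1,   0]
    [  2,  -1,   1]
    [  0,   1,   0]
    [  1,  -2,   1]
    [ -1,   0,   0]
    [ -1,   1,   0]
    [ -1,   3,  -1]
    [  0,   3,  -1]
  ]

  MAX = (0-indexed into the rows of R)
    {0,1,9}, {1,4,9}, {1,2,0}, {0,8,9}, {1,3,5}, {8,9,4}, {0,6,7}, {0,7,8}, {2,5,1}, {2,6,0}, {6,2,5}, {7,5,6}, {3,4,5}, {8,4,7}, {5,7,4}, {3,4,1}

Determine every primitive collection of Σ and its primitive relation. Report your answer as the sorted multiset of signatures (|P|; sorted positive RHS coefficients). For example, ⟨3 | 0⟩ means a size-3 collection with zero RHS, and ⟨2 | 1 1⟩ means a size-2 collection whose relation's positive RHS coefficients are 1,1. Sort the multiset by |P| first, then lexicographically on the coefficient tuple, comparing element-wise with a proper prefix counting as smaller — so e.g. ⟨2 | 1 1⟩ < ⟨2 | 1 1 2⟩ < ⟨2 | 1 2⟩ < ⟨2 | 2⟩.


The 22 primitive collections of Σ (r=10, n=3):

  P = {0,5}:  v_{0} + v_{5} = 0  →  sig = ⟨2 | 0⟩
  P = {1,6}:  v_{1} + v_{6} = 0  →  sig = ⟨2 | 0⟩
  P = {2,7}:  v_{2} + v_{7} = 0  →  sig = ⟨2 | 0⟩
  P = {0,4}:  v_{0} + v_{4} = v_{8}  →  sig = ⟨2 | 1⟩
  P = {1,7}:  v_{1} + v_{7} = v_{4}  →  sig = ⟨2 | 1⟩
  P = {1,8}:  v_{1} + v_{8} = v_{9}  →  sig = ⟨2 | 1⟩
  P = {2,4}:  v_{2} + v_{4} = v_{1}  →  sig = ⟨2 | 1⟩
  P = {4,6}:  v_{4} + v_{6} = v_{7}  →  sig = ⟨2 | 1⟩
  P = {5,8}:  v_{5} + v_{8} = v_{4}  →  sig = ⟨2 | 1⟩
  P = {6,9}:  v_{6} + v_{9} = v_{8}  →  sig = ⟨2 | 1⟩
  P = {0,3}:  v_{0} + v_{3} = v_{1} + v_{4}  →  sig = ⟨2 | 1 1⟩
  P = {2,8}:  v_{2} + v_{8} = v_{0} + v_{1}  →  sig = ⟨2 | 1 1⟩
  P = {3,6}:  v_{3} + v_{6} = v_{4} + v_{5}  →  sig = ⟨2 | 1 1⟩
  P = {5,9}:  v_{5} + v_{9} = v_{1} + v_{4}  →  sig = ⟨2 | 1 1⟩
  P = {6,8}:  v_{6} + v_{8} = v_{0} + v_{7}  →  sig = ⟨2 | 1 1⟩
  P = {7,9}:  v_{7} + v_{9} = v_{4} + v_{8}  →  sig = ⟨2 | 1 1⟩
  P = {2,3}:  v_{2} + v_{3} = 2·v_{1} + v_{5}  →  sig = ⟨2 | 1 2⟩
  P = {2,9}:  v_{2} + v_{9} = v_{0} + 2·v_{1}  →  sig = ⟨2 | 1 2⟩
  P = {3,7}:  v_{3} + v_{7} = 2·v_{4} + v_{5}  →  sig = ⟨2 | 1 2⟩
  P = {3,8}:  v_{3} + v_{8} = v_{1} + 2·v_{4}  →  sig = ⟨2 | 1 2⟩
  P = {3,9}:  v_{3} + v_{9} = 2·v_{1} + 2·v_{4}  →  sig = ⟨2 | 2 2⟩
  P = {1,4,5}:  v_{1} + v_{4} + v_{5} = v_{3}  →  sig = ⟨3 | 1⟩

Hence PRS(X_Σ) =
[⟨2 | 0⟩, ⟨2 | 0⟩, ⟨2 | 0⟩, ⟨2 | 1⟩, ⟨2 | 1⟩, ⟨2 | 1⟩, ⟨2 | 1⟩, ⟨2 | 1⟩, ⟨2 | 1⟩, ⟨2 | 1⟩, ⟨2 | 1 1⟩, ⟨2 | 1 1⟩, ⟨2 | 1 1⟩, ⟨2 | 1 1⟩, ⟨2 | 1 1⟩, ⟨2 | 1 1⟩, ⟨2 | 1 2⟩, ⟨2 | 1 2⟩, ⟨2 | 1 2⟩, ⟨2 | 1 2⟩, ⟨2 | 2 2⟩, ⟨3 | 1⟩]


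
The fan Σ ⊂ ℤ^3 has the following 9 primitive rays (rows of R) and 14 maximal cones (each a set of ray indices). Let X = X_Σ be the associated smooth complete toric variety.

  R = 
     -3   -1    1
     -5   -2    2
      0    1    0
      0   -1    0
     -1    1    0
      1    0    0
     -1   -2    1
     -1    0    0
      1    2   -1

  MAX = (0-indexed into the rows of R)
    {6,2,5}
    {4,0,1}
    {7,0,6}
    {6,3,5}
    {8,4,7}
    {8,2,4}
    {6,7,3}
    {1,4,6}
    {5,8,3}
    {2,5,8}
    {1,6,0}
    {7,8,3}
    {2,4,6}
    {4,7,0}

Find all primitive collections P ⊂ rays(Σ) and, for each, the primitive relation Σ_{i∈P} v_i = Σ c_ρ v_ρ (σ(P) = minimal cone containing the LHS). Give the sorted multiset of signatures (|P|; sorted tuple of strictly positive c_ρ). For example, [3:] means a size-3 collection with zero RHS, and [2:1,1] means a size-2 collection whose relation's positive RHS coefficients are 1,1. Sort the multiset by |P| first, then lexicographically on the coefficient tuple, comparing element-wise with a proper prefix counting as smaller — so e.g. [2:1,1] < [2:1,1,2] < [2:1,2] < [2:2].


The 17 primitive collections of Σ (r=9, n=3):

  P={2,3}:  v_{2} + v_{3} = 0  ⟹  sig = [2:]
  P={5,7}:  v_{5} + v_{7} = 0  ⟹  sig = [2:]
  P={6,8}:  v_{6} + v_{8} = 0  ⟹  sig = [2:]
  P={2,7}:  v_{2} + v_{7} = v_{4}  ⟹  sig = [2:1]
  P={3,4}:  v_{3} + v_{4} = v_{7}  ⟹  sig = [2:1]
  P={4,5}:  v_{4} + v_{5} = v_{2}  ⟹  sig = [2:1]
  P={0,5}:  v_{0} + v_{5} = v_{4} + v_{6}  ⟹  sig = [2:1,1]
  P={0,8}:  v_{0} + v_{8} = v_{4} + v_{7}  ⟹  sig = [2:1,1]
  P={1,8}:  v_{1} + v_{8} = v_{0} + v_{4}  ⟹  sig = [2:1,1]
  P={1,3}:  v_{1} + v_{3} = v_{0} + v_{6} + v_{7}  ⟹  sig = [2:1,1,1]
  P={0,2}:  v_{0} + v_{2} = 2·v_{4} + v_{6}  ⟹  sig = [2:1,2]
  P={0,3}:  v_{0} + v_{3} = v_{6} + 2·v_{7}  ⟹  sig = [2:1,2]
  P={1,7}:  v_{1} + v_{7} = 2·v_{0}  ⟹  sig = [2:2]
  P={1,5}:  v_{1} + v_{5} = 2·v_{4} + 2·v_{6}  ⟹  sig = [2:2,2]
  P={1,2}:  v_{1} + v_{2} = 3·v_{4} + 2·v_{6}  ⟹  sig = [2:2,3]
  P={0,4,6}:  v_{0} + v_{4} + v_{6} = v_{1}  ⟹  sig = [3:1]
  P={4,6,7}:  v_{4} + v_{6} + v_{7} = v_{0}  ⟹  sig = [3:1]

Hence PRS(X_Σ) =
[[2:], [2:], [2:], [2:1], [2:1], [2:1], [2:1,1], [2:1,1], [2:1,1], [2:1,1,1], [2:1,2], [2:1,2], [2:2], [2:2,2], [2:2,3], [3:1], [3:1]]


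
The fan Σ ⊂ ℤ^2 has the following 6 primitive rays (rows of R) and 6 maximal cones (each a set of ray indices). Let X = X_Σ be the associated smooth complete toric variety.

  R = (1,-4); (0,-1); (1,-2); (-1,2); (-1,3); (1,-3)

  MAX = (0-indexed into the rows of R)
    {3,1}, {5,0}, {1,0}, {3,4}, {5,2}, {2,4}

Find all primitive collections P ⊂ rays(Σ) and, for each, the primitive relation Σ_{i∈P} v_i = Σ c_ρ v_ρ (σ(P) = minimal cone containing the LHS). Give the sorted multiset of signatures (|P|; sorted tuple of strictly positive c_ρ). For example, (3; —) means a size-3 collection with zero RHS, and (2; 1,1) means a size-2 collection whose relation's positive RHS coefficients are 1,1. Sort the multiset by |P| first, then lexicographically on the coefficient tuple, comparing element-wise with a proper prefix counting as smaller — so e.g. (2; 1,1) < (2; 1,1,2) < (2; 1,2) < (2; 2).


Δ(Σ) — 6 vertices, 9 min non-faces:

  P={2,3}:  v_{2} + v_{3} = 0 ; sig = (2; —)
  P={4,5}:  v_{4} + v_{5} = 0 ; sig = (2; —)
  P={0,4}:  v_{0} + v_{4} = v_{1} ; sig = (2; 1)
  P={1,2}:  v_{1} + v_{2} = v_{5} ; sig = (2; 1)
  P={1,4}:  v_{1} + v_{4} = v_{3} ; sig = (2; 1)
  P={1,5}:  v_{1} + v_{5} = v_{0} ; sig = (2; 1)
  P={3,5}:  v_{3} + v_{5} = v_{1} ; sig = (2; 1)
  P={0,2}:  v_{0} + v_{2} = 2·v_{5} ; sig = (2; 2)
  P={0,3}:  v_{0} + v_{3} = 2·v_{1} ; sig = (2; 2)

Signatures (|P|; sorted positive RHS coefficients), sorted:
    |P|=2: 9 collections, coeffs (), (), (1), (1), (1), (1), (1), (2), (2)


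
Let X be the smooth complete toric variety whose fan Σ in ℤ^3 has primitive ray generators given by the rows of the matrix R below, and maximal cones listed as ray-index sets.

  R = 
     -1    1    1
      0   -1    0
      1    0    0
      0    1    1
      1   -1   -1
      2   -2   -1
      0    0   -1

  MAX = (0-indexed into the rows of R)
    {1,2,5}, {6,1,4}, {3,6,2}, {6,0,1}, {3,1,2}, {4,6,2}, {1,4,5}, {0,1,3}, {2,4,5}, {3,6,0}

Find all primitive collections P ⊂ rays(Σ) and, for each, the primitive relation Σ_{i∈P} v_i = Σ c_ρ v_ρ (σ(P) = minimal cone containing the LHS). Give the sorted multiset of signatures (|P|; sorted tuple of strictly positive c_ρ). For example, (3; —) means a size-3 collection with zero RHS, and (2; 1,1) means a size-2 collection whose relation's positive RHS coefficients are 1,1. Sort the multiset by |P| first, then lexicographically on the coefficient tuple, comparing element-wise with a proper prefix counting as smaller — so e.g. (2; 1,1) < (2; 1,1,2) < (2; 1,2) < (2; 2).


Σ has 9 primitive collections:

  P={0,4}:  v_{0} + v_{4} = 0  so sig = (2; —)
  P={0,2}:  v_{0} + v_{2} = v_{3}  so sig = (2; 1)
  P={3,4}:  v_{3} + v_{4} = v_{2}  so sig = (2; 1)
  P={0,5}:  v_{0} + v_{5} = v_{1} + v_{2}  so sig = (2; 1,1)
  P={3,5}:  v_{3} + v_{5} = v_{1} + 2·v_{2}  so sig = (2; 1,2)
  P={5,6}:  v_{5} + v_{6} = 2·v_{4}  so sig = (2; 2)
  P={1,3,6}:  v_{1} + v_{3} + v_{6} = 0  so sig = (3; —)
  P={1,2,4}:  v_{1} + v_{2} + v_{4} = v_{5}  so sig = (3; 1)
  P={1,2,6}:  v_{1} + v_{2} + v_{6} = v_{4}  so sig = (3; 1)

so the primitive-relation signature multiset is
    (2; —)
    (2; 1)
    (2; 1)
    (2; 1,1)
    (2; 1,2)
    (2; 2)
    (3; —)
    (3; 1)
    (3; 1)
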